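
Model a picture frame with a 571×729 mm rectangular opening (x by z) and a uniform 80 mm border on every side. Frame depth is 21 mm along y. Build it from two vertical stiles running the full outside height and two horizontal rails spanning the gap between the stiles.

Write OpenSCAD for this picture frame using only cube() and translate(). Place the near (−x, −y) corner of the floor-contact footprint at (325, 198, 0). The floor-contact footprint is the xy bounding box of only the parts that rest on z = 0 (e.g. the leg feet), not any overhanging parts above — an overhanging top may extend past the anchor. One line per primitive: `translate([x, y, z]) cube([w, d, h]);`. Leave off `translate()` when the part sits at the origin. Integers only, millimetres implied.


translate([325, 198, 0]) cube([80, 21, 889]);
translate([976, 198, 0]) cube([80, 21, 889]);
translate([405, 198, 0]) cube([571, 21, 80]);
translate([405, 198, 809]) cube([571, 21, 80]);


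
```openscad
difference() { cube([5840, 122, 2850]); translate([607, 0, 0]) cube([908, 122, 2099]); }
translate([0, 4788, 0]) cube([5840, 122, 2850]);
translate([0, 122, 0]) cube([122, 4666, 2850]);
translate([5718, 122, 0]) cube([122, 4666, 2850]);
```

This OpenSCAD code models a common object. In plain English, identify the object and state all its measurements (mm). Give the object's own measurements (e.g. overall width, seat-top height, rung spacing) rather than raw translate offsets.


A single room: four walls, each 2850 mm tall and 122 mm thick, enclosing an outside footprint 5840×4910 mm (x × y), no floor or roof. The front and back walls (−y and +y sides) run the full x-width; the side walls fit between their inner faces. A door opening 908 mm wide and 2099 mm tall is cut through the front wall from the floor up, its −x edge 607 mm from the wall's −x end.


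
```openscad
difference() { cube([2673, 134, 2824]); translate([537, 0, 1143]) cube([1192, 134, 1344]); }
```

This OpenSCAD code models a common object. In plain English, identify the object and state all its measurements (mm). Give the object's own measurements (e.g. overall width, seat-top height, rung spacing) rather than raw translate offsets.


A wall 2673 mm long (x), 134 mm thick (y), 2824 mm tall, with a rectangular window opening cut through it. The opening is 1192 mm wide and 1344 mm tall; its sill is at z = 1143 mm and its near (−x) edge is 537 mm from the wall's −x end. The opening passes through the full wall thickness.


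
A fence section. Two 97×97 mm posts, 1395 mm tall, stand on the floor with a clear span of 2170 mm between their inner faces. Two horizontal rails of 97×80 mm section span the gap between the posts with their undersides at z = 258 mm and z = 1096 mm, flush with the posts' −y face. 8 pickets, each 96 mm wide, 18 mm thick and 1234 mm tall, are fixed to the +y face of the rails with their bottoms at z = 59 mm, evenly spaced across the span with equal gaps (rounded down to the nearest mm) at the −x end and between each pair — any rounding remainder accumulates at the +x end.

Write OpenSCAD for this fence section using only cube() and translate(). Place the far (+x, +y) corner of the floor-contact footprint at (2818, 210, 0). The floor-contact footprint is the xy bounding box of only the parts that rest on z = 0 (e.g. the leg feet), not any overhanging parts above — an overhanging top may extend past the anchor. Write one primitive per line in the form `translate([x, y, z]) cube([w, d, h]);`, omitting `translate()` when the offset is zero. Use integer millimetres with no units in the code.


translate([454, 113, 0]) cube([97, 97, 1395]);
translate([2721, 113, 0]) cube([97, 97, 1395]);
translate([551, 113, 258]) cube([2170, 97, 80]);
translate([551, 113, 1096]) cube([2170, 97, 80]);
translate([706, 210, 59]) cube([96, 18, 1234]);
translate([957, 210, 59]) cube([96, 18, 1234]);
translate([1208, 210, 59]) cube([96, 18, 1234]);
translate([1459, 210, 59]) cube([96, 18, 1234]);
translate([1710, 210, 59]) cube([96, 18, 1234]);
translate([1961, 210, 59]) cube([96, 18, 1234]);
translate([2212, 210, 59]) cube([96, 18, 1234]);
translate([2463, 210, 59]) cube([96, 18, 1234]);


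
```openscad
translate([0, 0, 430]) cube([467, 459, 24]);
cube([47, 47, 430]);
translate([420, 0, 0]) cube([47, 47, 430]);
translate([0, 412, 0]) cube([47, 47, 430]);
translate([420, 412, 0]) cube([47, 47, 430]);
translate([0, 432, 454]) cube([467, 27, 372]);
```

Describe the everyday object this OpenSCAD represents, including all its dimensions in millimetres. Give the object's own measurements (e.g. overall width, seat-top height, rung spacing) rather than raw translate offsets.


A chair. The seat is a 467×459×24 mm slab with its top at z = 454 mm, on four 47×47 mm corner legs (flush with the seat edges, standing on z = 0). A flat backrest 27 mm thick, 372 mm tall, spans the full seat width and rises from the seat top along its +y edge, rear face flush with the rear of the seat.


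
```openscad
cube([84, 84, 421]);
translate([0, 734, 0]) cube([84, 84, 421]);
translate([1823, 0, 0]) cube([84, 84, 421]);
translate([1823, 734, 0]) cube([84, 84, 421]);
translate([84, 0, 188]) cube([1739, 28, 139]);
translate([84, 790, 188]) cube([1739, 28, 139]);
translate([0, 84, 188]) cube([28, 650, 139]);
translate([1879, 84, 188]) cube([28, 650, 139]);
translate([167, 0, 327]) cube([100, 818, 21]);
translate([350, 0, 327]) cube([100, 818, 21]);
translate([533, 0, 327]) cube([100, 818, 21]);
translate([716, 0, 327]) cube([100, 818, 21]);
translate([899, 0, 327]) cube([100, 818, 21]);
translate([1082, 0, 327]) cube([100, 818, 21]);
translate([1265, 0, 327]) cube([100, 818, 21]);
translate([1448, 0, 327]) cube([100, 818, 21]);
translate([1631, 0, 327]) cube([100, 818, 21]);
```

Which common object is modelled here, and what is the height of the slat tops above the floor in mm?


A bed frame. The slat-top height is 348 mm.

Four posts, four rails, and a row of slats — a bed frame. Slats sit on the rails at z = 188 + 139 = 327; with slat thickness 21, the top is 348 mm.


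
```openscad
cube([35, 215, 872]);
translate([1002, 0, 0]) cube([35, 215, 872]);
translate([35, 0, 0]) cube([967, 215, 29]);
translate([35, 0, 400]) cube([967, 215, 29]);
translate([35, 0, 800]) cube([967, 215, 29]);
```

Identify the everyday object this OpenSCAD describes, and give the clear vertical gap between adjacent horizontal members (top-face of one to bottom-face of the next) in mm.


A bookshelf. The clear shelf gap is 371 mm.

Two tall side panels with 3 horizontal boards between them — a bookshelf. The first two shelf undersides are at z = 0 and z = 400; with shelf thickness 29, the clear gap is 400 − 0 − 29 = 371 mm.


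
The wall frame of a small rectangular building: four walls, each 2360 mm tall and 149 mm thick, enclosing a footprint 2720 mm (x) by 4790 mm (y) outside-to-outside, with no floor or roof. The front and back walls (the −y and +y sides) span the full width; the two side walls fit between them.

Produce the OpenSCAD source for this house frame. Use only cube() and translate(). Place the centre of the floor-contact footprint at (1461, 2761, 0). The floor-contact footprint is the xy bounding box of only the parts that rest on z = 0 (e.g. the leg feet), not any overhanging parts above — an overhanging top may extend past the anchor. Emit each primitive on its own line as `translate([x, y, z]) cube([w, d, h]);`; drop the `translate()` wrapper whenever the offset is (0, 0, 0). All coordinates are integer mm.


translate([101, 366, 0]) cube([2720, 149, 2360]);
translate([101, 5007, 0]) cube([2720, 149, 2360]);
translate([101, 515, 0]) cube([149, 4492, 2360]);
translate([2672, 515, 0]) cube([149, 4492, 2360]);


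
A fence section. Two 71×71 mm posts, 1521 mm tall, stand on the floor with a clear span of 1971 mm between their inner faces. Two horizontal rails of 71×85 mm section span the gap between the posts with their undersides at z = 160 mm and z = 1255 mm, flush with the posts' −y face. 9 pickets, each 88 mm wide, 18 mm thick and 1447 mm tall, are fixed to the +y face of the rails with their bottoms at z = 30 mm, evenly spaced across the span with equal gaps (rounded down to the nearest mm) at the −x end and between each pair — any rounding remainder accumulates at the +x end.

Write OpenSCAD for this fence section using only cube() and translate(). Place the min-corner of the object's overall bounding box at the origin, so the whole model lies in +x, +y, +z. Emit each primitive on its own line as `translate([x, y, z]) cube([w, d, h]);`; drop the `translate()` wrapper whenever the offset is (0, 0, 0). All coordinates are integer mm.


cube([71, 71, 1521]);
translate([2042, 0, 0]) cube([71, 71, 1521]);
translate([71, 0, 160]) cube([1971, 71, 85]);
translate([71, 0, 1255]) cube([1971, 71, 85]);
translate([188, 71, 30]) cube([88, 18, 1447]);
translate([393, 71, 30]) cube([88, 18, 1447]);
translate([598, 71, 30]) cube([88, 18, 1447]);
translate([803, 71, 30]) cube([88, 18, 1447]);
translate([1008, 71, 30]) cube([88, 18, 1447]);
translate([1213, 71, 30]) cube([88, 18, 1447]);
translate([1418, 71, 30]) cube([88, 18, 1447]);
translate([1623, 71, 30]) cube([88, 18, 1447]);
translate([1828, 71, 30]) cube([88, 18, 1447]);


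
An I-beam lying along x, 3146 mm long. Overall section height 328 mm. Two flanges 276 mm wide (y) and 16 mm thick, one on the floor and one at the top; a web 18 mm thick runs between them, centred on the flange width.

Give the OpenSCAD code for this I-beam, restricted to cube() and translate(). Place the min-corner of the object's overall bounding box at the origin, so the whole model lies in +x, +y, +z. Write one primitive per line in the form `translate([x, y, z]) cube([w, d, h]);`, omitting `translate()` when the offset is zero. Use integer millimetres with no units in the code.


cube([3146, 276, 16]);
translate([0, 129, 16]) cube([3146, 18, 296]);
translate([0, 0, 312]) cube([3146, 276, 16]);


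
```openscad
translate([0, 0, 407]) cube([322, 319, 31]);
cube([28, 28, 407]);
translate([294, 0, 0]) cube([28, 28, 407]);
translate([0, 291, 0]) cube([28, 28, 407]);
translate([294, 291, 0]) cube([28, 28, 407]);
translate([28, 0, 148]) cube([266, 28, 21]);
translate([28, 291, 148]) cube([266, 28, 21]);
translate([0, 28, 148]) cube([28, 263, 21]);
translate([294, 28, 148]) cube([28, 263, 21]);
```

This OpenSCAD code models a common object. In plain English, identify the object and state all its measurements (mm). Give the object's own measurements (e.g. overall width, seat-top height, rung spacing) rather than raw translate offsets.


A simple wooden stool: a rectangular seat 322 mm (x) by 319 mm (y), 31 mm thick, top face at z = 438 mm, on four square legs, each 28×28 mm in cross-section. The legs rest on z = 0, each flush with a corner of the seat. Four stretchers, 28 mm wide and 21 mm tall, connect adjacent legs with their undersides at z = 148 mm, each running between the inner faces of the legs it joins and aligned with the legs' outer faces on the other axis.


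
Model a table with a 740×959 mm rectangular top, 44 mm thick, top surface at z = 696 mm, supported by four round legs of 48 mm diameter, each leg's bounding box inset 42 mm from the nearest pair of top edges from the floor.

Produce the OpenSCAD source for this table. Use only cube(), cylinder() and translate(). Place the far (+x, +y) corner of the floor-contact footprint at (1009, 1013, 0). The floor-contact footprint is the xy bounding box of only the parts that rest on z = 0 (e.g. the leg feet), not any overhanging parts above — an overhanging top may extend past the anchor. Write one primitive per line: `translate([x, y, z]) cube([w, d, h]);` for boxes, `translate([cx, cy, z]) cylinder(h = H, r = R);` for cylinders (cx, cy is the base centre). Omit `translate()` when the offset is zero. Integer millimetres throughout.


translate([311, 96, 652]) cube([740, 959, 44]);
translate([377, 162, 0]) cylinder(h = 652, r = 24);
translate([985, 162, 0]) cylinder(h = 652, r = 24);
translate([377, 989, 0]) cylinder(h = 652, r = 24);
translate([985, 989, 0]) cylinder(h = 652, r = 24);


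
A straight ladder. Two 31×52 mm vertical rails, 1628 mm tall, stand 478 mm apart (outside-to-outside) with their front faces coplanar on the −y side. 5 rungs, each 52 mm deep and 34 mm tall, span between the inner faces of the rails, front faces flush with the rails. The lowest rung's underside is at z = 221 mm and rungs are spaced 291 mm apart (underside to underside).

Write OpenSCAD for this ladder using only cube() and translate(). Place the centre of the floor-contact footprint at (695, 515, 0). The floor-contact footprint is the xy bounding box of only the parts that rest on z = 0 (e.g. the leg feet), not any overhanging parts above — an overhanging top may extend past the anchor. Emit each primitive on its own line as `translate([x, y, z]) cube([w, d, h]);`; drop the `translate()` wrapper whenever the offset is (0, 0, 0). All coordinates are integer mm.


translate([456, 489, 0]) cube([31, 52, 1628]);
translate([903, 489, 0]) cube([31, 52, 1628]);
translate([487, 489, 221]) cube([416, 52, 34]);
translate([487, 489, 512]) cube([416, 52, 34]);
translate([487, 489, 803]) cube([416, 52, 34]);
translate([487, 489, 1094]) cube([416, 52, 34]);
translate([487, 489, 1385]) cube([416, 52, 34]);


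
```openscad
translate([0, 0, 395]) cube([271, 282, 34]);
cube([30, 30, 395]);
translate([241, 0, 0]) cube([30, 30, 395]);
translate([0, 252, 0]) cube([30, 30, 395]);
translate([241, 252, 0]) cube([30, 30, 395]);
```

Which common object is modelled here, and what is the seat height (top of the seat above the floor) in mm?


A stool. The seat height is 429 mm.

A 271×282×34 slab at z = 395 on four corner posts — a stool. The seat top is 395 + 34 = 429 mm.


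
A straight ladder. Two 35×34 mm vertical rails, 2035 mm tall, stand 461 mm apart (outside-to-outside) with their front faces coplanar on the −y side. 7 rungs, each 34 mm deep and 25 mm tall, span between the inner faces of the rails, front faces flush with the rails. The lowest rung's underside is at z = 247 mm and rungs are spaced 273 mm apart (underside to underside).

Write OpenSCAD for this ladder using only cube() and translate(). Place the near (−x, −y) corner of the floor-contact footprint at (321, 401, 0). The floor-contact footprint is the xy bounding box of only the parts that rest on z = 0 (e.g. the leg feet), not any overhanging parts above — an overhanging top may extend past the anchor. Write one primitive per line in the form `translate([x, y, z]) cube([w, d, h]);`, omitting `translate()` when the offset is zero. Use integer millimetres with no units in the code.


translate([321, 401, 0]) cube([35, 34, 2035]);
translate([747, 401, 0]) cube([35, 34, 2035]);
translate([356, 401, 247]) cube([391, 34, 25]);
translate([356, 401, 520]) cube([391, 34, 25]);
translate([356, 401, 793]) cube([391, 34, 25]);
translate([356, 401, 1066]) cube([391, 34, 25]);
translate([356, 401, 1339]) cube([391, 34, 25]);
translate([356, 401, 1612]) cube([391, 34, 25]);
translate([356, 401, 1885]) cube([391, 34, 25]);


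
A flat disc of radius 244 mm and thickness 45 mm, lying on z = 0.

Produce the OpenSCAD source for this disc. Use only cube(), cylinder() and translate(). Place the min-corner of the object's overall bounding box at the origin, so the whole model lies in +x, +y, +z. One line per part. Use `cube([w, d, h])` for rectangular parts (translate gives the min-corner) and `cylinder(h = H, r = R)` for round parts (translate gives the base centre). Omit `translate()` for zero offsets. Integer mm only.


translate([244, 244, 0]) cylinder(h = 45, r = 244);


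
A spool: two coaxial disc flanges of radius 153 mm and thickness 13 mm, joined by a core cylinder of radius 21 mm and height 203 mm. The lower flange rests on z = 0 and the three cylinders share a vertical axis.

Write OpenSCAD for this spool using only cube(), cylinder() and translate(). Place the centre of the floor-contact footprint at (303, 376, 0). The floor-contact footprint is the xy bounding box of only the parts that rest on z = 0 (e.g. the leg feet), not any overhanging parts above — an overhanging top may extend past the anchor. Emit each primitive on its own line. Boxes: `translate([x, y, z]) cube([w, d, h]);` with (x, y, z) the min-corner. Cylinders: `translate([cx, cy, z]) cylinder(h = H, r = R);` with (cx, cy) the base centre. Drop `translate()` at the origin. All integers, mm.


translate([303, 376, 0]) cylinder(h = 13, r = 153);
translate([303, 376, 13]) cylinder(h = 203, r = 21);
translate([303, 376, 216]) cylinder(h = 13, r = 153);


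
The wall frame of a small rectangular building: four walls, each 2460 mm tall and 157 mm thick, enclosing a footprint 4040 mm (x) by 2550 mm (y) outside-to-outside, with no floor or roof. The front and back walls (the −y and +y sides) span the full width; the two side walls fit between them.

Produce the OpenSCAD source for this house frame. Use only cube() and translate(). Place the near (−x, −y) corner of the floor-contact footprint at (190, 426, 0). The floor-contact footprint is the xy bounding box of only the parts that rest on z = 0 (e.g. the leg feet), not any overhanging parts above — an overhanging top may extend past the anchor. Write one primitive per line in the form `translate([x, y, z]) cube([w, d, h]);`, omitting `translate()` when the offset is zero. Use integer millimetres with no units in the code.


translate([190, 426, 0]) cube([4040, 157, 2460]);
translate([190, 2819, 0]) cube([4040, 157, 2460]);
translate([190, 583, 0]) cube([157, 2236, 2460]);
translate([4073, 583, 0]) cube([157, 2236, 2460]);


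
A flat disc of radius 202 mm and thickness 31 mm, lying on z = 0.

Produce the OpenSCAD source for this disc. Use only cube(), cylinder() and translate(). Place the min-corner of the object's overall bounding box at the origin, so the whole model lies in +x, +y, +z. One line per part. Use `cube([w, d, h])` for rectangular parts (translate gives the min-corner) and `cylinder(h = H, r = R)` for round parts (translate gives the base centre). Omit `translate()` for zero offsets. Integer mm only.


translate([202, 202, 0]) cylinder(h = 31, r = 202);


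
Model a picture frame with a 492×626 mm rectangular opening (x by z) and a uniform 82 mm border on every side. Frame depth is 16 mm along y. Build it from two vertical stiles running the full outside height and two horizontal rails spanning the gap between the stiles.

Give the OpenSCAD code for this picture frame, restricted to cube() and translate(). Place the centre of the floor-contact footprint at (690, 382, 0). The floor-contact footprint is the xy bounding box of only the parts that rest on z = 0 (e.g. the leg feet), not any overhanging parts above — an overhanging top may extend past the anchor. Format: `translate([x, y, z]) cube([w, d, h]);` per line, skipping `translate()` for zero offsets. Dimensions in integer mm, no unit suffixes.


translate([362, 374, 0]) cube([82, 16, 790]);
translate([936, 374, 0]) cube([82, 16, 790]);
translate([444, 374, 0]) cube([492, 16, 82]);
translate([444, 374, 708]) cube([492, 16, 82]);


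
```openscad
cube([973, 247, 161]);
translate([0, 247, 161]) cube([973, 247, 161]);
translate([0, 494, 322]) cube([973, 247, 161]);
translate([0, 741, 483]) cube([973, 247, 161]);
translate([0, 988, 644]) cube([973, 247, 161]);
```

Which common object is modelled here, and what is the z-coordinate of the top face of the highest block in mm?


A staircase. The total rise is 805 mm.

5 identical blocks, each offset up and back from the previous — a staircase. Each step is 161 mm tall and there are 5 of them, so the total rise is 5 × 161 = 805 mm.


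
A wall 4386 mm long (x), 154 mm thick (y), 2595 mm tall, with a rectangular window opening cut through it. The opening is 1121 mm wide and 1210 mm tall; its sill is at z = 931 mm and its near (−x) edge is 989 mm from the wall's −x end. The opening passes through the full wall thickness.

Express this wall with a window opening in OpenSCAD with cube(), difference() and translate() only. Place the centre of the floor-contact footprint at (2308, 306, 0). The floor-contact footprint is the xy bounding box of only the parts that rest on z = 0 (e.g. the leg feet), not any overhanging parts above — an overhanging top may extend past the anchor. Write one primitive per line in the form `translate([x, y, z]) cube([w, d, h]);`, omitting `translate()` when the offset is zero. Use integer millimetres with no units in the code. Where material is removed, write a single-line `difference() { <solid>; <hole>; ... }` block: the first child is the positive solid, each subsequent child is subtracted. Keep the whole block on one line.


difference() { translate([115, 229, 0]) cube([4386, 154, 2595]); translate([1104, 229, 931]) cube([1121, 154, 1210]); }


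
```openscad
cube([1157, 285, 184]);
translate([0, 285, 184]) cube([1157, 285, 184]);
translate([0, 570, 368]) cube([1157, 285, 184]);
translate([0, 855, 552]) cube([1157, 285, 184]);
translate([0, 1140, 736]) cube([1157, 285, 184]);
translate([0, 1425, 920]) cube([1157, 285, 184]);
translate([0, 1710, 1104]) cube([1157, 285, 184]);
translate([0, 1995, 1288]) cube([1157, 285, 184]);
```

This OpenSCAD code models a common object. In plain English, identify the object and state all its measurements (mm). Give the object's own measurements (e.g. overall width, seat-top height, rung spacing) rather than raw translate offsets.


A straight staircase of 8 solid steps. Each step is 1157 mm wide (x), 285 mm deep (y, the going) and 184 mm tall (the rise). The first step rests on the floor; each subsequent step sits one going further in +y and one rise higher in +z, directly behind and above the previous step with no overlap.


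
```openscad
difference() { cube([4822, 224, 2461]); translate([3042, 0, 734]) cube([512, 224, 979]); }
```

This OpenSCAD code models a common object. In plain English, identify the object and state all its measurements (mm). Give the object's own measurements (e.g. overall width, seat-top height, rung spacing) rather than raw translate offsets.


A wall 4822 mm long (x), 224 mm thick (y), 2461 mm tall, with a rectangular window opening cut through it. The opening is 512 mm wide and 979 mm tall; its sill is at z = 734 mm and its near (−x) edge is 3042 mm from the wall's −x end. The opening passes through the full wall thickness.


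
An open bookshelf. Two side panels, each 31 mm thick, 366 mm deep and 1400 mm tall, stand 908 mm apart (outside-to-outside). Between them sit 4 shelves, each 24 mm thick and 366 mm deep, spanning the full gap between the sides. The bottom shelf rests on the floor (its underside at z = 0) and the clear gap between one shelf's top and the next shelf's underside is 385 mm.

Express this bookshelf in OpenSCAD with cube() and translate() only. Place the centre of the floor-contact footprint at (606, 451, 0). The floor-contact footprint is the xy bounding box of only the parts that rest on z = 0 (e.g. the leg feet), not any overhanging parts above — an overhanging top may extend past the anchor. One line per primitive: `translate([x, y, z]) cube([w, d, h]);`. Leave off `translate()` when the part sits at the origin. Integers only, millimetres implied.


translate([152, 268, 0]) cube([31, 366, 1400]);
translate([1029, 268, 0]) cube([31, 366, 1400]);
translate([183, 268, 0]) cube([846, 366, 24]);
translate([183, 268, 409]) cube([846, 366, 24]);
translate([183, 268, 818]) cube([846, 366, 24]);
translate([183, 268, 1227]) cube([846, 366, 24]);


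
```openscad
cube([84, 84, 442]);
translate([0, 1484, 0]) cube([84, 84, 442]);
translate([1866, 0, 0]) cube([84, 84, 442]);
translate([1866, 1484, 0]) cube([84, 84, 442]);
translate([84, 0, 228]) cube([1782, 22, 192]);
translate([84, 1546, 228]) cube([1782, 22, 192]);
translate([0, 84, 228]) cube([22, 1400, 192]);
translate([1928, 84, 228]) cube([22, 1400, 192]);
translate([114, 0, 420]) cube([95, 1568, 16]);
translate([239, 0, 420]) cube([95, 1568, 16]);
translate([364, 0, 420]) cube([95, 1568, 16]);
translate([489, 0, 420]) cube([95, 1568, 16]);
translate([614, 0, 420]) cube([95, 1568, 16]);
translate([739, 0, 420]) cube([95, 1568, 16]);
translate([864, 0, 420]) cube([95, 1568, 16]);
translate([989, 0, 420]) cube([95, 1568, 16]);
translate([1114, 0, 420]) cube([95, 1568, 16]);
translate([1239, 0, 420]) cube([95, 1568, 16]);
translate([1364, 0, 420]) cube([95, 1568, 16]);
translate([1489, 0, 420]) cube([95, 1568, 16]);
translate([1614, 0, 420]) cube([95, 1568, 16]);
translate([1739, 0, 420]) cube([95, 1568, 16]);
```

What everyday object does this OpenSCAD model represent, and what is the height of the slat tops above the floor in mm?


A bed frame. The slat-top height is 436 mm.

Four posts, four rails, and a row of slats — a bed frame. Slats sit on the rails at z = 228 + 192 = 420; with slat thickness 16, the top is 436 mm.


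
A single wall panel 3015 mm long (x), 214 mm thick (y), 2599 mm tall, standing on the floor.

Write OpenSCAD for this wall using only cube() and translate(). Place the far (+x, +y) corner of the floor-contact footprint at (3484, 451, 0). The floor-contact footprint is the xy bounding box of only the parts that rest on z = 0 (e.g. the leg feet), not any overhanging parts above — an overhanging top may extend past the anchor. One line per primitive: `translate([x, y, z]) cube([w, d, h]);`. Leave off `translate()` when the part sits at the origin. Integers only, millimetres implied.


translate([469, 237, 0]) cube([3015, 214, 2599]);


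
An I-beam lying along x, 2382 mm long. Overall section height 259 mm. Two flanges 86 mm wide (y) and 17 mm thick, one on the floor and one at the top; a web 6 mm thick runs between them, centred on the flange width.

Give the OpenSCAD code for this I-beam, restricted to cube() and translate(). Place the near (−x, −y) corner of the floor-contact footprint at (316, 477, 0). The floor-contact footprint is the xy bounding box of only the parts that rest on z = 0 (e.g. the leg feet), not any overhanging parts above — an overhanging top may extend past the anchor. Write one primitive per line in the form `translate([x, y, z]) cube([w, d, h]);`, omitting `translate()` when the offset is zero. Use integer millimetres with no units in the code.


translate([316, 477, 0]) cube([2382, 86, 17]);
translate([316, 517, 17]) cube([2382, 6, 225]);
translate([316, 477, 242]) cube([2382, 86, 17]);


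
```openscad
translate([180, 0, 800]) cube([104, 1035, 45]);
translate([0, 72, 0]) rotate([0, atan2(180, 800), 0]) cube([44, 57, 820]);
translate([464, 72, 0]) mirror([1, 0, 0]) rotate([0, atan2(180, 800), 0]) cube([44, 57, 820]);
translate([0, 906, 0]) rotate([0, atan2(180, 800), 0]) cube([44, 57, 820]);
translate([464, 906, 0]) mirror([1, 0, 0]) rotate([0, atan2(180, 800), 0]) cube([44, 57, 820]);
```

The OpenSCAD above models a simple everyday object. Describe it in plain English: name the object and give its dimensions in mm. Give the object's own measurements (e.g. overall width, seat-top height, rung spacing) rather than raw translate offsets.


A sawhorse. A 104×1035×45 mm beam (x, y, z) sits on two A-frame leg pairs. Each pair is two raked legs of 44×57 mm section (57 mm along y) splaying symmetrically in x. Each leg rises 800 mm vertically over 180 mm of horizontal reach and is 820 mm long along its own axis. Every leg's outer bottom edge rests on the floor and its outer top edge meets a bottom edge of the beam — the left legs (tilting toward +x) meet the beam's −x bottom edge, the right legs (their mirror images, tilting toward −x) meet its +x bottom edge — so the leg tops tuck under the beam, the beam's underside is 800 mm above the floor, and the feet are 464 mm apart outside-to-outside with the beam centred between them. The two leg pairs are set in 72 mm from either end of the beam.


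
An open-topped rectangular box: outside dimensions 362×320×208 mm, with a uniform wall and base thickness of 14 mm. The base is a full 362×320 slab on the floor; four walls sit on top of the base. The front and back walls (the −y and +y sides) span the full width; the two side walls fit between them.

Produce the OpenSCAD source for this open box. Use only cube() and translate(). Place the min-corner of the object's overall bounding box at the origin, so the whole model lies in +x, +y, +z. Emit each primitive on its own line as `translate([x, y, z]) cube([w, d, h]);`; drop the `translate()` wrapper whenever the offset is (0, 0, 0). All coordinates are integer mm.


cube([362, 320, 14]);
translate([0, 0, 14]) cube([362, 14, 194]);
translate([0, 306, 14]) cube([362, 14, 194]);
translate([0, 14, 14]) cube([14, 292, 194]);
translate([348, 14, 14]) cube([14, 292, 194]);


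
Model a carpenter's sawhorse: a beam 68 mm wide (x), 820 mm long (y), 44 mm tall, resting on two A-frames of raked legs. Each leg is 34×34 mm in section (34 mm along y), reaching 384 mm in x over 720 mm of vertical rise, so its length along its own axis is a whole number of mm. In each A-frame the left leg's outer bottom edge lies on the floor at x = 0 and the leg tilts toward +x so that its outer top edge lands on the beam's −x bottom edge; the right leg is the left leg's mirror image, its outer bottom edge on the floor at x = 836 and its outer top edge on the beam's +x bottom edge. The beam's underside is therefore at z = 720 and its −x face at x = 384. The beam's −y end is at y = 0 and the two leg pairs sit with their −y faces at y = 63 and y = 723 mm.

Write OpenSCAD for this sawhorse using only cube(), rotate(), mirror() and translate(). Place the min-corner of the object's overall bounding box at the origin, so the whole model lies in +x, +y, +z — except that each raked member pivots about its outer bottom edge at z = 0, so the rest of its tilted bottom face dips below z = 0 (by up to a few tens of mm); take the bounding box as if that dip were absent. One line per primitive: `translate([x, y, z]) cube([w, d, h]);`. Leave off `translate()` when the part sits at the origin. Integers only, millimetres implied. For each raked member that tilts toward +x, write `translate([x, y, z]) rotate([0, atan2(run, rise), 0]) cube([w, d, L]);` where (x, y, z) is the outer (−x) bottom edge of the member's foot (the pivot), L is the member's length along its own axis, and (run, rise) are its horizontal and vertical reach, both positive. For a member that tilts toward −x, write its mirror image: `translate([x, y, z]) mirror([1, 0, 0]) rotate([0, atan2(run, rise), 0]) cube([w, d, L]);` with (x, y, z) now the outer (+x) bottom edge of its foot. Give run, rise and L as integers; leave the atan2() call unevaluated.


// leg length = √(384² + 720²) = 816
// right-leg outer foot x = 2·384 + 68 = 836
// beam min-corner = (384, 0, 720)
translate([384, 0, 720]) cube([68, 820, 44]);
translate([0, 63, 0]) rotate([0, atan2(384, 720), 0]) cube([34, 34, 816]);
translate([836, 63, 0]) mirror([1, 0, 0]) rotate([0, atan2(384, 720), 0]) cube([34, 34, 816]);
translate([0, 723, 0]) rotate([0, atan2(384, 720), 0]) cube([34, 34, 816]);
translate([836, 723, 0]) mirror([1, 0, 0]) rotate([0, atan2(384, 720), 0]) cube([34, 34, 816]);


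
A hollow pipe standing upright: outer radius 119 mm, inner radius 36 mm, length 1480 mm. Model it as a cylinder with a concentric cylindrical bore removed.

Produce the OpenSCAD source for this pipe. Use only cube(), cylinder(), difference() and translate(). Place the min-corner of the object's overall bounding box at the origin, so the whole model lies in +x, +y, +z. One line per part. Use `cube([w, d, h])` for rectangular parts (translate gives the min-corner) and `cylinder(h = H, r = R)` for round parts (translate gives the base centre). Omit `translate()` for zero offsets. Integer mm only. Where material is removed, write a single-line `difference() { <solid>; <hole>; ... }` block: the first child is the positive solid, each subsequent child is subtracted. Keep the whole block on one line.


difference() { translate([119, 119, 0]) cylinder(h = 1480, r = 119); translate([119, 119, 0]) cylinder(h = 1480, r = 36); }


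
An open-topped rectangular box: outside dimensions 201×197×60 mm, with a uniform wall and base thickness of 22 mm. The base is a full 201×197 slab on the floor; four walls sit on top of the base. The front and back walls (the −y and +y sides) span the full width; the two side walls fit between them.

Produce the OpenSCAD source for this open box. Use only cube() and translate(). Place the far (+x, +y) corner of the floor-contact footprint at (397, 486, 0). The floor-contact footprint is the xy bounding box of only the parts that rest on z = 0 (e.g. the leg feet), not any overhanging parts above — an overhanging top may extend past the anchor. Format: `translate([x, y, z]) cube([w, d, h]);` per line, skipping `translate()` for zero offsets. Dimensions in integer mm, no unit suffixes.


translate([196, 289, 0]) cube([201, 197, 22]);
translate([196, 289, 22]) cube([201, 22, 38]);
translate([196, 464, 22]) cube([201, 22, 38]);
translate([196, 311, 22]) cube([22, 153, 38]);
translate([375, 311, 22]) cube([22, 153, 38]);


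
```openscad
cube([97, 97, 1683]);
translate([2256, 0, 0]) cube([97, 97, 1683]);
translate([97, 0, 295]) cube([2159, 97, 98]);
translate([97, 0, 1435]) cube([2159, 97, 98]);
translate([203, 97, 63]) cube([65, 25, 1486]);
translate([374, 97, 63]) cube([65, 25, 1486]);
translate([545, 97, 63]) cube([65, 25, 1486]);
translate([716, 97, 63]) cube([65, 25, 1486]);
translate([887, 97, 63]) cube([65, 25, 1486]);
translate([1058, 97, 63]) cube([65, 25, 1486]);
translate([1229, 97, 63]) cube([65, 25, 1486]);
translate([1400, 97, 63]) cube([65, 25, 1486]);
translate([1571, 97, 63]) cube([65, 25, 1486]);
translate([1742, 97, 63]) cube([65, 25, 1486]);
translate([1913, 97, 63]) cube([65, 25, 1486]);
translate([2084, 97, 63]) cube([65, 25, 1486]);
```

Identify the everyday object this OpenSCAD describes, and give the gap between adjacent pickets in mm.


A fence section. The picket gap is 106 mm.

Two posts, two rails, 12 pickets — a fence section. Span 2159 mm holds 12 pickets of 65 mm with 13 equal gaps: ⌊(2159 − 12·65) / 13⌋ = 106 mm.


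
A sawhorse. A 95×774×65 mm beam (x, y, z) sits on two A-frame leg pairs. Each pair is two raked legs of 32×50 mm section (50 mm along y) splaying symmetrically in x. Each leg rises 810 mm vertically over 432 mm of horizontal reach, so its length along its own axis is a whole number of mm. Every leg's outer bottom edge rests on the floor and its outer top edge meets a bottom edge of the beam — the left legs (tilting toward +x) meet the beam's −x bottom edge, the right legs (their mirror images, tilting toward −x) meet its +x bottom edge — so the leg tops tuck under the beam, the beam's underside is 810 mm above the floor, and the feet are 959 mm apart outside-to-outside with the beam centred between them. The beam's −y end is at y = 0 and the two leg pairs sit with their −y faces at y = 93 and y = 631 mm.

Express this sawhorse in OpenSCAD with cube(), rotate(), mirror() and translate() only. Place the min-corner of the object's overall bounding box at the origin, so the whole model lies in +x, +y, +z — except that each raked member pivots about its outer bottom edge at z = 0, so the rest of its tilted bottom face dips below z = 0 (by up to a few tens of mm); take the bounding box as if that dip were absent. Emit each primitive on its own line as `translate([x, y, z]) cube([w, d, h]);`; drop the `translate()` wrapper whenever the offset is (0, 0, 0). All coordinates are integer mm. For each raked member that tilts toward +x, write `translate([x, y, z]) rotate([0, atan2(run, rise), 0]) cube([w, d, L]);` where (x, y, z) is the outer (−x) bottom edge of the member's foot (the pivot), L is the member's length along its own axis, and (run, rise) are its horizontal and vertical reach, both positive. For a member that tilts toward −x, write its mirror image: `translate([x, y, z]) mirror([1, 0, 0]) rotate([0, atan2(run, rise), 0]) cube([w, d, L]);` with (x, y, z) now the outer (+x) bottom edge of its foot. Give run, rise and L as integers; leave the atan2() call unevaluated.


// leg length = √(432² + 810²) = 918
// right-leg outer foot x = 2·432 + 95 = 959
// beam min-corner = (432, 0, 810)
translate([432, 0, 810]) cube([95, 774, 65]);
translate([0, 93, 0]) rotate([0, atan2(432, 810), 0]) cube([32, 50, 918]);
translate([959, 93, 0]) mirror([1, 0, 0]) rotate([0, atan2(432, 810), 0]) cube([32, 50, 918]);
translate([0, 631, 0]) rotate([0, atan2(432, 810), 0]) cube([32, 50, 918]);
translate([959, 631, 0]) mirror([1, 0, 0]) rotate([0, atan2(432, 810), 0]) cube([32, 50, 918]);


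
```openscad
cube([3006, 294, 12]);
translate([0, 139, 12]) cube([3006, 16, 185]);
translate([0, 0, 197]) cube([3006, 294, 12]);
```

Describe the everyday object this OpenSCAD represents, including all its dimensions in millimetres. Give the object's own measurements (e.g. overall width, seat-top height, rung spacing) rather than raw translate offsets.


An I-beam lying along x, 3006 mm long. Overall section height 209 mm. Two flanges 294 mm wide (y) and 12 mm thick, one on the floor and one at the top; a web 16 mm thick runs between them, centred on the flange width.


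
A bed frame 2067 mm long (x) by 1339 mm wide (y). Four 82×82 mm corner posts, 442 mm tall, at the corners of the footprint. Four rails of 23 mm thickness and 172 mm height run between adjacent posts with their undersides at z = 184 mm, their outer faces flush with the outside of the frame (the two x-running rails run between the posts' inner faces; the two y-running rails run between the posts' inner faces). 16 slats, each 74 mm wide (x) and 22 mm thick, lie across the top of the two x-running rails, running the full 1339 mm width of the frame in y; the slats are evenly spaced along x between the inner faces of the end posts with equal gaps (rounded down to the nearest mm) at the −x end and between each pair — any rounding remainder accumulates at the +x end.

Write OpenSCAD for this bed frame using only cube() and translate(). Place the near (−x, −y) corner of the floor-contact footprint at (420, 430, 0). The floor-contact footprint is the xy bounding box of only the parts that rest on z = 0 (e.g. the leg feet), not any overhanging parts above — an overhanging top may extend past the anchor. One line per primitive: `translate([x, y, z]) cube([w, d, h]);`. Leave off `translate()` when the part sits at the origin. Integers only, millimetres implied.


// slat z = rail_z + rail_h = 184 + 172 = 356
// slat gap = ⌊(1903 − 16·74) / 17⌋ = 42
translate([420, 430, 0]) cube([82, 82, 442]);
translate([420, 1687, 0]) cube([82, 82, 442]);
translate([2405, 430, 0]) cube([82, 82, 442]);
translate([2405, 1687, 0]) cube([82, 82, 442]);
translate([502, 430, 184]) cube([1903, 23, 172]);
translate([502, 1746, 184]) cube([1903, 23, 172]);
translate([420, 512, 184]) cube([23, 1175, 172]);
translate([2464, 512, 184]) cube([23, 1175, 172]);
translate([544, 430, 356]) cube([74, 1339, 22]);
translate([660, 430, 356]) cube([74, 1339, 22]);
translate([776, 430, 356]) cube([74, 1339, 22]);
translate([892, 430, 356]) cube([74, 1339, 22]);
translate([1008, 430, 356]) cube([74, 1339, 22]);
translate([1124, 430, 356]) cube([74, 1339, 22]);
translate([1240, 430, 356]) cube([74, 1339, 22]);
translate([1356, 430, 356]) cube([74, 1339, 22]);
translate([1472, 430, 356]) cube([74, 1339, 22]);
translate([1588, 430, 356]) cube([74, 1339, 22]);
translate([1704, 430, 356]) cube([74, 1339, 22]);
translate([1820, 430, 356]) cube([74, 1339, 22]);
translate([1936, 430, 356]) cube([74, 1339, 22]);
translate([2052, 430, 356]) cube([74, 1339, 22]);
translate([2168, 430, 356]) cube([74, 1339, 22]);
translate([2284, 430, 356]) cube([74, 1339, 22]);


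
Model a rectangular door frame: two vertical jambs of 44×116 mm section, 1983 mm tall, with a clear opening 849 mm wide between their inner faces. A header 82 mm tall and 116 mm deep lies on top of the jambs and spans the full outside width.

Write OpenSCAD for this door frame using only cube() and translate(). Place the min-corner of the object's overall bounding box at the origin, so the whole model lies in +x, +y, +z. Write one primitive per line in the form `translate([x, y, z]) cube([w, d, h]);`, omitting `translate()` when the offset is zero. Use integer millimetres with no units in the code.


cube([44, 116, 1983]);
translate([893, 0, 0]) cube([44, 116, 1983]);
translate([0, 0, 1983]) cube([937, 116, 82]);
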